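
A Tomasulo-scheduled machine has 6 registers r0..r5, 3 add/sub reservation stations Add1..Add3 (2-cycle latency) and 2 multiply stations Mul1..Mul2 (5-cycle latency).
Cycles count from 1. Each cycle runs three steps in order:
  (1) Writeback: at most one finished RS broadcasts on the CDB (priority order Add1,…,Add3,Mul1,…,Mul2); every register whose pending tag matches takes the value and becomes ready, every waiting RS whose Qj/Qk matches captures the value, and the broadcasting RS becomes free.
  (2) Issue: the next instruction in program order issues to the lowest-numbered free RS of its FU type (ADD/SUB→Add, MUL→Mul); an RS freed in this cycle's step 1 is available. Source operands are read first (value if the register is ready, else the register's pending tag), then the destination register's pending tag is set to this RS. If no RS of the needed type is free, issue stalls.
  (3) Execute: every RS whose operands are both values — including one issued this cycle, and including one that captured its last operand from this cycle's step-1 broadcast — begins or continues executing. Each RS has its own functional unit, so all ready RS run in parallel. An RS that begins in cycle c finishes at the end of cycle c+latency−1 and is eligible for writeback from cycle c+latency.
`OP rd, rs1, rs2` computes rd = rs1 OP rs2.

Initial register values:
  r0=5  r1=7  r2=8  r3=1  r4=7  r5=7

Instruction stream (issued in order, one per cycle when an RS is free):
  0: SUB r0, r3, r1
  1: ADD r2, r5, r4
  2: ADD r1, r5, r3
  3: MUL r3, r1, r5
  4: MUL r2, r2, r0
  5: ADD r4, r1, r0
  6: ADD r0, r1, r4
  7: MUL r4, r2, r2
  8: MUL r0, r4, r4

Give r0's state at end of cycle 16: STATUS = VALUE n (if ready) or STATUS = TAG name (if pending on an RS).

cycle 1: issue SUB r0<-Add1 // r0:Add1,r1:7,r2:8,r3:1,r4:7,r5:7
cycle 2: issue ADD r2<-Add2 // r0:Add1,r1:7,r2:Add2,r3:1,r4:7,r5:7
cycle 3: CDB Add1=-6; issue ADD r1<-Add1 // r0:-6,r1:Add1,r2:Add2,r3:1,r4:7,r5:7
cycle 4: CDB Add2=14; issue MUL r3<-Mul1 // r0:-6,r1:Add1,r2:14,r3:Mul1,r4:7,r5:7
cycle 5: CDB Add1=8; issue MUL r2<-Mul2 // r0:-6,r1:8,r2:Mul2,r3:Mul1,r4:7,r5:7
cycle 6: issue ADD r4<-Add1 // r0:-6,r1:8,r2:Mul2,r3:Mul1,r4:Add1,r5:7
cycle 7: issue ADD r0<-Add2 // r0:Add2,r1:8,r2:Mul2,r3:Mul1,r4:Add1,r5:7
cycle 8: CDB Add1=2; stall // r0:Add2,r1:8,r2:Mul2,r3:Mul1,r4:2,r5:7
cycle 9: stall // r0:Add2,r1:8,r2:Mul2,r3:Mul1,r4:2,r5:7
cycle 10: CDB Add2=10; stall // r0:10,r1:8,r2:Mul2,r3:Mul1,r4:2,r5:7
cycle 11: CDB Mul1=56; issue MUL r4<-Mul1 // r0:10,r1:8,r2:Mul2,r3:56,r4:Mul1,r5:7
cycle 12: CDB Mul2=-84; issue MUL r0<-Mul2 // r0:Mul2,r1:8,r2:-84,r3:56,r4:Mul1,r5:7
cycle 13: - // r0:Mul2,r1:8,r2:-84,r3:56,r4:Mul1,r5:7
cycle 14: - // r0:Mul2,r1:8,r2:-84,r3:56,r4:Mul1,r5:7
cycle 15: - // r0:Mul2,r1:8,r2:-84,r3:56,r4:Mul1,r5:7
cycle 16: - // r0:Mul2,r1:8,r2:-84,r3:56,r4:Mul1,r5:7

STATUS = TAG Mul2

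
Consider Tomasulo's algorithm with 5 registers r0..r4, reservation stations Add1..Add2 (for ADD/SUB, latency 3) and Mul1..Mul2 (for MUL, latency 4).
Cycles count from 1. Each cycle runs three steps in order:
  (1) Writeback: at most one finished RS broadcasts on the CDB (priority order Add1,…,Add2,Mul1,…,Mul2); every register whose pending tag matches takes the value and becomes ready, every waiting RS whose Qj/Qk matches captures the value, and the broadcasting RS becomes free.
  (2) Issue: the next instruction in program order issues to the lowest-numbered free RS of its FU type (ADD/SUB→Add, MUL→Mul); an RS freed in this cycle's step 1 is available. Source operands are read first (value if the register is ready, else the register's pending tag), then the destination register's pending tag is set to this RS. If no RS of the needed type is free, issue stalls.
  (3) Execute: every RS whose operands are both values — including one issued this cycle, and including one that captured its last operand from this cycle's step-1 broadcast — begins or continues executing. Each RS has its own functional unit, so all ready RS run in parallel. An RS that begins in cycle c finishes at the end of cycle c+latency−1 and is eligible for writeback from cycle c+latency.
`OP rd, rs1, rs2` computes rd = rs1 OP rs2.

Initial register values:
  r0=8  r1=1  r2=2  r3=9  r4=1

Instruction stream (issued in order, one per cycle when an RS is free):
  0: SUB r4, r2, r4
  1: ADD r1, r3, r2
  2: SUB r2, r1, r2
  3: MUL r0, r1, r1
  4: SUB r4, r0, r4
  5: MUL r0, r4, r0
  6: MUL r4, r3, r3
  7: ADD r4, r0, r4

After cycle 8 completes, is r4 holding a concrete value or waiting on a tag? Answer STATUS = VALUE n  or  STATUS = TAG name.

STATUS = TAG Add2

c1: issue SUB r4<-Add1 | r0:8,r1:1,r2:2,r3:9,r4:Add1
c2: issue ADD r1<-Add2 | r0:8,r1:Add2,r2:2,r3:9,r4:Add1
c3: stall | r0:8,r1:Add2,r2:2,r3:9,r4:Add1
c4: CDB Add1=1; issue SUB r2<-Add1 | r0:8,r1:Add2,r2:Add1,r3:9,r4:1
c5: CDB Add2=11; issue MUL r0<-Mul1 | r0:Mul1,r1:11,r2:Add1,r3:9,r4:1
c6: issue SUB r4<-Add2 | r0:Mul1,r1:11,r2:Add1,r3:9,r4:Add2
c7: issue MUL r0<-Mul2 | r0:Mul2,r1:11,r2:Add1,r3:9,r4:Add2
c8: CDB Add1=9; stall | r0:Mul2,r1:11,r2:9,r3:9,r4:Add2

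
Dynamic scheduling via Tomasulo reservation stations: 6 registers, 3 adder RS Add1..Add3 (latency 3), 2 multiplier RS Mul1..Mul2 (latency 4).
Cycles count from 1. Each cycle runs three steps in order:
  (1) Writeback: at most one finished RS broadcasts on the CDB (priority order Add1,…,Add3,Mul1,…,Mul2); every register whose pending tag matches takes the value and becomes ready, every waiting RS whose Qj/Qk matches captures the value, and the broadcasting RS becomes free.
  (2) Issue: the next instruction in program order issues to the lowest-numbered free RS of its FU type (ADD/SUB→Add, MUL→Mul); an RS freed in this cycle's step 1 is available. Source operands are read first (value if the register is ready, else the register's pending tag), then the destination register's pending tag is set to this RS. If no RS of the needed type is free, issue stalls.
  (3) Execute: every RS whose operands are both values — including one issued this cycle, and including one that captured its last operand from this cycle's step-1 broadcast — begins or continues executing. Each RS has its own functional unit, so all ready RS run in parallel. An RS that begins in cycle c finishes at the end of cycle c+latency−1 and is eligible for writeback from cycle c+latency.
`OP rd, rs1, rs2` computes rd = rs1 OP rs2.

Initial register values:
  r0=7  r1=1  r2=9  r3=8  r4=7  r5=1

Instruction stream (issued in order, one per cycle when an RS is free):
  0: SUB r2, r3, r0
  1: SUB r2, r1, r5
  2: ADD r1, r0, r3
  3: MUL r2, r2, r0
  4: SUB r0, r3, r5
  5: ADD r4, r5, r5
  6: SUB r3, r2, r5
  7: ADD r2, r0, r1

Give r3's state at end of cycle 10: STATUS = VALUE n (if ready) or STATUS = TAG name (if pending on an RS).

cycle 1: issue SUB r2<-Add1 // r0:7,r1:1,r2:Add1,r3:8,r4:7,r5:1
cycle 2: issue SUB r2<-Add2 // r0:7,r1:1,r2:Add2,r3:8,r4:7,r5:1
cycle 3: issue ADD r1<-Add3 // r0:7,r1:Add3,r2:Add2,r3:8,r4:7,r5:1
cycle 4: CDB Add1=1; issue MUL r2<-Mul1 // r0:7,r1:Add3,r2:Mul1,r3:8,r4:7,r5:1
cycle 5: CDB Add2=0; issue SUB r0<-Add1 // r0:Add1,r1:Add3,r2:Mul1,r3:8,r4:7,r5:1
cycle 6: CDB Add3=15; issue ADD r4<-Add2 // r0:Add1,r1:15,r2:Mul1,r3:8,r4:Add2,r5:1
cycle 7: issue SUB r3<-Add3 // r0:Add1,r1:15,r2:Mul1,r3:Add3,r4:Add2,r5:1
cycle 8: CDB Add1=7; issue ADD r2<-Add1 // r0:7,r1:15,r2:Add1,r3:Add3,r4:Add2,r5:1
cycle 9: CDB Add2=2 // r0:7,r1:15,r2:Add1,r3:Add3,r4:2,r5:1
cycle 10: CDB Mul1=0 // r0:7,r1:15,r2:Add1,r3:Add3,r4:2,r5:1

STATUS = TAG Add3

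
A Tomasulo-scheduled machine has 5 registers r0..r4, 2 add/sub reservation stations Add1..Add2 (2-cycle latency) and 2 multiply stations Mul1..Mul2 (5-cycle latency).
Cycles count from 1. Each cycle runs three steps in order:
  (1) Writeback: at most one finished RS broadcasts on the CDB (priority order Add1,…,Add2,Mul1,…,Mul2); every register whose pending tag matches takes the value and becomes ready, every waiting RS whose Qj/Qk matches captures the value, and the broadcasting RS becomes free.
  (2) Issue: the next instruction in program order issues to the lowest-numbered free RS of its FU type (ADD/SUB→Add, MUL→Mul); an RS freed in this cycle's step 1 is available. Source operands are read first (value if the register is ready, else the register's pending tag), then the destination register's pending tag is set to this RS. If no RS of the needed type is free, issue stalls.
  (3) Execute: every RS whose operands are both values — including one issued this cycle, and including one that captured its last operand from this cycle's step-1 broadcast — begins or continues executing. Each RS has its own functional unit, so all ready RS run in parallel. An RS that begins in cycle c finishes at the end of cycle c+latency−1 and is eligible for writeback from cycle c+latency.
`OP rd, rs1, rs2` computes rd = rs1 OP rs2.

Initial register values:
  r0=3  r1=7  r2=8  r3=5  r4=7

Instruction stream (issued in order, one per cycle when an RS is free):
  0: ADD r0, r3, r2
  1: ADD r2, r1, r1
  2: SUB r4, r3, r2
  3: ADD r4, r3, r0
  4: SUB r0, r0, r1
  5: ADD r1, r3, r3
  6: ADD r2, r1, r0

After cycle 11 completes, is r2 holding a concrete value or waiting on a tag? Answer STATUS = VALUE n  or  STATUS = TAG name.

STATUS = VALUE 16

cycle 1: issue ADD r0<-Add1 // r0:Add1,r1:7,r2:8,r3:5,r4:7
cycle 2: issue ADD r2<-Add2 // r0:Add1,r1:7,r2:Add2,r3:5,r4:7
cycle 3: CDB Add1=13; issue SUB r4<-Add1 // r0:13,r1:7,r2:Add2,r3:5,r4:Add1
cycle 4: CDB Add2=14; issue ADD r4<-Add2 // r0:13,r1:7,r2:14,r3:5,r4:Add2
cycle 5: stall // r0:13,r1:7,r2:14,r3:5,r4:Add2
cycle 6: CDB Add1=-9; issue SUB r0<-Add1 // r0:Add1,r1:7,r2:14,r3:5,r4:Add2
cycle 7: CDB Add2=18; issue ADD r1<-Add2 // r0:Add1,r1:Add2,r2:14,r3:5,r4:18
cycle 8: CDB Add1=6; issue ADD r2<-Add1 // r0:6,r1:Add2,r2:Add1,r3:5,r4:18
cycle 9: CDB Add2=10 // r0:6,r1:10,r2:Add1,r3:5,r4:18
cycle 10: - // r0:6,r1:10,r2:Add1,r3:5,r4:18
cycle 11: CDB Add1=16 // r0:6,r1:10,r2:16,r3:5,r4:18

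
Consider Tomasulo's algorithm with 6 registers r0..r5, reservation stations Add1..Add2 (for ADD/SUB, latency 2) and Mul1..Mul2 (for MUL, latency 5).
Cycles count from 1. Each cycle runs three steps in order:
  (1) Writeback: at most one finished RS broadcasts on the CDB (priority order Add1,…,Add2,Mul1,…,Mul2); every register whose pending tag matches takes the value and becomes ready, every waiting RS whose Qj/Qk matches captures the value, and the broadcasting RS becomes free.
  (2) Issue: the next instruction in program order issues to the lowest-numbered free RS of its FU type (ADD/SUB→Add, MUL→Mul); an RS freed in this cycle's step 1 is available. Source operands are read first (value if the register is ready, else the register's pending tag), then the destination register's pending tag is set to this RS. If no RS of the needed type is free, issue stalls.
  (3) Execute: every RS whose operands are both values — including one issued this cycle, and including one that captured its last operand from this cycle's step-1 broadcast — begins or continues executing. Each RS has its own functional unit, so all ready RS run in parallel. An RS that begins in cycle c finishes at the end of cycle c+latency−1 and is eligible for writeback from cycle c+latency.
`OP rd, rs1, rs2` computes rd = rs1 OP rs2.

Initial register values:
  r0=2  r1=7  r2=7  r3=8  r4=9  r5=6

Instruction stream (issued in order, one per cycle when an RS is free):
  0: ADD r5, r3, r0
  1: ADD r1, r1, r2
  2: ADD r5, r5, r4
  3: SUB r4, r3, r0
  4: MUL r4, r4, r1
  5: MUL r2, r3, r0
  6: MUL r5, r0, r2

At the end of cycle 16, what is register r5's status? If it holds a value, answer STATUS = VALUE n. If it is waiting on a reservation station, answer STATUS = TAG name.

STATUS = TAG Mul1

  c1: issue ADD r5<-Add1  regs: r0:2,r1:7,r2:7,r3:8,r4:9,r5:Add1
  c2: issue ADD r1<-Add2  regs: r0:2,r1:Add2,r2:7,r3:8,r4:9,r5:Add1
  c3: CDB Add1=10; issue ADD r5<-Add1  regs: r0:2,r1:Add2,r2:7,r3:8,r4:9,r5:Add1
  c4: CDB Add2=14; issue SUB r4<-Add2  regs: r0:2,r1:14,r2:7,r3:8,r4:Add2,r5:Add1
  c5: CDB Add1=19; issue MUL r4<-Mul1  regs: r0:2,r1:14,r2:7,r3:8,r4:Mul1,r5:19
  c6: CDB Add2=6; issue MUL r2<-Mul2  regs: r0:2,r1:14,r2:Mul2,r3:8,r4:Mul1,r5:19
  c7: stall  regs: r0:2,r1:14,r2:Mul2,r3:8,r4:Mul1,r5:19
  c8: stall  regs: r0:2,r1:14,r2:Mul2,r3:8,r4:Mul1,r5:19
  c9: stall  regs: r0:2,r1:14,r2:Mul2,r3:8,r4:Mul1,r5:19
  c10: stall  regs: r0:2,r1:14,r2:Mul2,r3:8,r4:Mul1,r5:19
  c11: CDB Mul1=84; issue MUL r5<-Mul1  regs: r0:2,r1:14,r2:Mul2,r3:8,r4:84,r5:Mul1
  c12: CDB Mul2=16  regs: r0:2,r1:14,r2:16,r3:8,r4:84,r5:Mul1
  c13: -  regs: r0:2,r1:14,r2:16,r3:8,r4:84,r5:Mul1
  c14: -  regs: r0:2,r1:14,r2:16,r3:8,r4:84,r5:Mul1
  c15: -  regs: r0:2,r1:14,r2:16,r3:8,r4:84,r5:Mul1
  c16: -  regs: r0:2,r1:14,r2:16,r3:8,r4:84,r5:Mul1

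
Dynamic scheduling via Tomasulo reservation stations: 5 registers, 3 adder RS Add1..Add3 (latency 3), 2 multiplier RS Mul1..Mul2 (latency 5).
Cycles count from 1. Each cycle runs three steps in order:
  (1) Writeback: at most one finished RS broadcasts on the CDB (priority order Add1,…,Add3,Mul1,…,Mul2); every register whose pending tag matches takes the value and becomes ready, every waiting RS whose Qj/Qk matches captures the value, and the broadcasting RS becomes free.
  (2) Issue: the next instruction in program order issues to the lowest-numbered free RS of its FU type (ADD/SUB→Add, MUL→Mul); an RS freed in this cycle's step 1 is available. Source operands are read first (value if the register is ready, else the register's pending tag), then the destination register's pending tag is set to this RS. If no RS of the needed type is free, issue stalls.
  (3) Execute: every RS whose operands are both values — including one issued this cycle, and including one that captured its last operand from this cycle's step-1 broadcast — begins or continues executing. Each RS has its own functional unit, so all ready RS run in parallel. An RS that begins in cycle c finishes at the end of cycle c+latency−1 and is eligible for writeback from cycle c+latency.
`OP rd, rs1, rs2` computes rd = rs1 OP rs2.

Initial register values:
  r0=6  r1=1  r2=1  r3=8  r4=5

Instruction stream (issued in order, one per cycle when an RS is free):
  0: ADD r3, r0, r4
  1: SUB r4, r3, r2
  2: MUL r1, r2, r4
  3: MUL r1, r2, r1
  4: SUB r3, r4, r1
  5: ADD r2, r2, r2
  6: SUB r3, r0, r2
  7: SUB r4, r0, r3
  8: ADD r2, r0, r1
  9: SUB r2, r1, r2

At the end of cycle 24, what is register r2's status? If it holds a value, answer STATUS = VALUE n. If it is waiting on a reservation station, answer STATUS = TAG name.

STATUS = TAG Add3

c1: issue ADD r3<-Add1 | r0:6,r1:1,r2:1,r3:Add1,r4:5
c2: issue SUB r4<-Add2 | r0:6,r1:1,r2:1,r3:Add1,r4:Add2
c3: issue MUL r1<-Mul1 | r0:6,r1:Mul1,r2:1,r3:Add1,r4:Add2
c4: CDB Add1=11; issue MUL r1<-Mul2 | r0:6,r1:Mul2,r2:1,r3:11,r4:Add2
c5: issue SUB r3<-Add1 | r0:6,r1:Mul2,r2:1,r3:Add1,r4:Add2
c6: issue ADD r2<-Add3 | r0:6,r1:Mul2,r2:Add3,r3:Add1,r4:Add2
c7: CDB Add2=10; issue SUB r3<-Add2 | r0:6,r1:Mul2,r2:Add3,r3:Add2,r4:10
c8: stall | r0:6,r1:Mul2,r2:Add3,r3:Add2,r4:10
c9: CDB Add3=2; issue SUB r4<-Add3 | r0:6,r1:Mul2,r2:2,r3:Add2,r4:Add3
c10: stall | r0:6,r1:Mul2,r2:2,r3:Add2,r4:Add3
c11: stall | r0:6,r1:Mul2,r2:2,r3:Add2,r4:Add3
c12: CDB Add2=4; issue ADD r2<-Add2 | r0:6,r1:Mul2,r2:Add2,r3:4,r4:Add3
c13: CDB Mul1=10; stall | r0:6,r1:Mul2,r2:Add2,r3:4,r4:Add3
c14: stall | r0:6,r1:Mul2,r2:Add2,r3:4,r4:Add3
c15: CDB Add3=2; issue SUB r2<-Add3 | r0:6,r1:Mul2,r2:Add3,r3:4,r4:2
c16: - | r0:6,r1:Mul2,r2:Add3,r3:4,r4:2
c17: - | r0:6,r1:Mul2,r2:Add3,r3:4,r4:2
c18: CDB Mul2=10 | r0:6,r1:10,r2:Add3,r3:4,r4:2
c19: - | r0:6,r1:10,r2:Add3,r3:4,r4:2
c20: - | r0:6,r1:10,r2:Add3,r3:4,r4:2
c21: CDB Add1=0 | r0:6,r1:10,r2:Add3,r3:4,r4:2
c22: CDB Add2=16 | r0:6,r1:10,r2:Add3,r3:4,r4:2
c23: - | r0:6,r1:10,r2:Add3,r3:4,r4:2
c24: - | r0:6,r1:10,r2:Add3,r3:4,r4:2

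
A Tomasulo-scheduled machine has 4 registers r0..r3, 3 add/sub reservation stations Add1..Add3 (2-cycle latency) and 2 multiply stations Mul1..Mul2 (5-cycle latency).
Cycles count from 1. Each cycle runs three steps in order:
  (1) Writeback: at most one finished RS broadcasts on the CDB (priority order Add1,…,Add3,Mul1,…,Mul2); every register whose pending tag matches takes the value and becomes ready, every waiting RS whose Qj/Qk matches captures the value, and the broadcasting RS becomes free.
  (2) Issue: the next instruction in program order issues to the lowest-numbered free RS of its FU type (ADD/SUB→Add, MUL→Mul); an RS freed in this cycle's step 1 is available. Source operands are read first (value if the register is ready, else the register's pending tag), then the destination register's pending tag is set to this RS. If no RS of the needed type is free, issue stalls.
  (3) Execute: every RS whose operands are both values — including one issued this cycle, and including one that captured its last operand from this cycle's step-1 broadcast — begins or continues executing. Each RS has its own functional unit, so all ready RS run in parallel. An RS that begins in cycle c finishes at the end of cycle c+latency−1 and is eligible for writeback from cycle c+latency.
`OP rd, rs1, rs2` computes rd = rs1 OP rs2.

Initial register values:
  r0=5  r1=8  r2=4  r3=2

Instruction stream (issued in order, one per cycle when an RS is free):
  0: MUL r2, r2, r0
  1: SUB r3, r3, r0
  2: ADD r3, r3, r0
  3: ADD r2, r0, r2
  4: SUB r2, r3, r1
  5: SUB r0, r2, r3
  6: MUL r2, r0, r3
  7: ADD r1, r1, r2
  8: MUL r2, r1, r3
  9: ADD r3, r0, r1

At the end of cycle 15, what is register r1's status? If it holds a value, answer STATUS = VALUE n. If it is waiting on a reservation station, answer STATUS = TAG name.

  c1: issue MUL r2<-Mul1  regs: r0:5,r1:8,r2:Mul1,r3:2
  c2: issue SUB r3<-Add1  regs: r0:5,r1:8,r2:Mul1,r3:Add1
  c3: issue ADD r3<-Add2  regs: r0:5,r1:8,r2:Mul1,r3:Add2
  c4: CDB Add1=-3; issue ADD r2<-Add1  regs: r0:5,r1:8,r2:Add1,r3:Add2
  c5: issue SUB r2<-Add3  regs: r0:5,r1:8,r2:Add3,r3:Add2
  c6: CDB Add2=2; issue SUB r0<-Add2  regs: r0:Add2,r1:8,r2:Add3,r3:2
  c7: CDB Mul1=20; issue MUL r2<-Mul1  regs: r0:Add2,r1:8,r2:Mul1,r3:2
  c8: CDB Add3=-6; issue ADD r1<-Add3  regs: r0:Add2,r1:Add3,r2:Mul1,r3:2
  c9: CDB Add1=25; issue MUL r2<-Mul2  regs: r0:Add2,r1:Add3,r2:Mul2,r3:2
  c10: CDB Add2=-8; issue ADD r3<-Add1  regs: r0:-8,r1:Add3,r2:Mul2,r3:Add1
  c11: -  regs: r0:-8,r1:Add3,r2:Mul2,r3:Add1
  c12: -  regs: r0:-8,r1:Add3,r2:Mul2,r3:Add1
  c13: -  regs: r0:-8,r1:Add3,r2:Mul2,r3:Add1
  c14: -  regs: r0:-8,r1:Add3,r2:Mul2,r3:Add1
  c15: CDB Mul1=-16  regs: r0:-8,r1:Add3,r2:Mul2,r3:Add1

STATUS = TAG Add3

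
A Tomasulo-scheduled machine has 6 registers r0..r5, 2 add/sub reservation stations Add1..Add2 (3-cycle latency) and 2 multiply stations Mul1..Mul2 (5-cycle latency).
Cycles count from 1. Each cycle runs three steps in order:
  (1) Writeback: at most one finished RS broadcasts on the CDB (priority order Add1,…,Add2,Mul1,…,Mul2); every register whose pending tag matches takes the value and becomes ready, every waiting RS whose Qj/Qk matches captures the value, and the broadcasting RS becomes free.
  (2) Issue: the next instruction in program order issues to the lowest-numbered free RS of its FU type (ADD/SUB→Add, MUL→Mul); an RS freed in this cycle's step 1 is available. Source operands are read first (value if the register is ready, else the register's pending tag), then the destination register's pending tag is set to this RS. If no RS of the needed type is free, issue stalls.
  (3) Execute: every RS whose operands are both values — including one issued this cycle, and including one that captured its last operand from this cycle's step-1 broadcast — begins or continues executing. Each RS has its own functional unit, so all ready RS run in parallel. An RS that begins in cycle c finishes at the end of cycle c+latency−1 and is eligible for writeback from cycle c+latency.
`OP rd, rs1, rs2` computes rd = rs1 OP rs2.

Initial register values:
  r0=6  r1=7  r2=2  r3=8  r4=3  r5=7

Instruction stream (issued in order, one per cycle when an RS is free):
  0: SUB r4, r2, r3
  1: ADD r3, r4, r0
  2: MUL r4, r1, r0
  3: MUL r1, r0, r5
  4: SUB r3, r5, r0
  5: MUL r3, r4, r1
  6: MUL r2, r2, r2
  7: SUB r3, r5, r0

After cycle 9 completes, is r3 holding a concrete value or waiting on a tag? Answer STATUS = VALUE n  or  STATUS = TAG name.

cycle 1: issue SUB r4<-Add1 // r0:6,r1:7,r2:2,r3:8,r4:Add1,r5:7
cycle 2: issue ADD r3<-Add2 // r0:6,r1:7,r2:2,r3:Add2,r4:Add1,r5:7
cycle 3: issue MUL r4<-Mul1 // r0:6,r1:7,r2:2,r3:Add2,r4:Mul1,r5:7
cycle 4: CDB Add1=-6; issue MUL r1<-Mul2 // r0:6,r1:Mul2,r2:2,r3:Add2,r4:Mul1,r5:7
cycle 5: issue SUB r3<-Add1 // r0:6,r1:Mul2,r2:2,r3:Add1,r4:Mul1,r5:7
cycle 6: stall // r0:6,r1:Mul2,r2:2,r3:Add1,r4:Mul1,r5:7
cycle 7: CDB Add2=0; stall // r0:6,r1:Mul2,r2:2,r3:Add1,r4:Mul1,r5:7
cycle 8: CDB Add1=1; stall // r0:6,r1:Mul2,r2:2,r3:1,r4:Mul1,r5:7
cycle 9: CDB Mul1=42; issue MUL r3<-Mul1 // r0:6,r1:Mul2,r2:2,r3:Mul1,r4:42,r5:7

STATUS = TAG Mul1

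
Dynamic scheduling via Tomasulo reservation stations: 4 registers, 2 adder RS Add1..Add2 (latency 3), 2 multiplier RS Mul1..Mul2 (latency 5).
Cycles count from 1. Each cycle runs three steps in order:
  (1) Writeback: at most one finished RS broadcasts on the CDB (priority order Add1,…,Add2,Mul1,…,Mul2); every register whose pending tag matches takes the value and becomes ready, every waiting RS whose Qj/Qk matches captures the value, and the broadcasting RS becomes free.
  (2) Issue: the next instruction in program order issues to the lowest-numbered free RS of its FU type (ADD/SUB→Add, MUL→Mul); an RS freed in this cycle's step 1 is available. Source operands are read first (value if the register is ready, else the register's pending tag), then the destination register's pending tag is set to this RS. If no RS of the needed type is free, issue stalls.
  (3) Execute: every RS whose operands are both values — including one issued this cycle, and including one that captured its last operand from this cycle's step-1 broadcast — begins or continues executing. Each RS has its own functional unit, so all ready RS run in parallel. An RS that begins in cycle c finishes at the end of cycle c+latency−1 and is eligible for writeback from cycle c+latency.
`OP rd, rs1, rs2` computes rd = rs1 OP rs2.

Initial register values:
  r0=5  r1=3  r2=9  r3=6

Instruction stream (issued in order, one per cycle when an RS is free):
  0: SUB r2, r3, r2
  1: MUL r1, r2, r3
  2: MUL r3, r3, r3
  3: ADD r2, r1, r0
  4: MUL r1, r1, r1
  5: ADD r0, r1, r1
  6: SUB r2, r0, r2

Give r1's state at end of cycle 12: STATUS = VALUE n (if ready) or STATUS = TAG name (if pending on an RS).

cycle 1: issue SUB r2<-Add1 // r0:5,r1:3,r2:Add1,r3:6
cycle 2: issue MUL r1<-Mul1 // r0:5,r1:Mul1,r2:Add1,r3:6
cycle 3: issue MUL r3<-Mul2 // r0:5,r1:Mul1,r2:Add1,r3:Mul2
cycle 4: CDB Add1=-3; issue ADD r2<-Add1 // r0:5,r1:Mul1,r2:Add1,r3:Mul2
cycle 5: stall // r0:5,r1:Mul1,r2:Add1,r3:Mul2
cycle 6: stall // r0:5,r1:Mul1,r2:Add1,r3:Mul2
cycle 7: stall // r0:5,r1:Mul1,r2:Add1,r3:Mul2
cycle 8: CDB Mul2=36; issue MUL r1<-Mul2 // r0:5,r1:Mul2,r2:Add1,r3:36
cycle 9: CDB Mul1=-18; issue ADD r0<-Add2 // r0:Add2,r1:Mul2,r2:Add1,r3:36
cycle 10: stall // r0:Add2,r1:Mul2,r2:Add1,r3:36
cycle 11: stall // r0:Add2,r1:Mul2,r2:Add1,r3:36
cycle 12: CDB Add1=-13; issue SUB r2<-Add1 // r0:Add2,r1:Mul2,r2:Add1,r3:36

STATUS = TAG Mul2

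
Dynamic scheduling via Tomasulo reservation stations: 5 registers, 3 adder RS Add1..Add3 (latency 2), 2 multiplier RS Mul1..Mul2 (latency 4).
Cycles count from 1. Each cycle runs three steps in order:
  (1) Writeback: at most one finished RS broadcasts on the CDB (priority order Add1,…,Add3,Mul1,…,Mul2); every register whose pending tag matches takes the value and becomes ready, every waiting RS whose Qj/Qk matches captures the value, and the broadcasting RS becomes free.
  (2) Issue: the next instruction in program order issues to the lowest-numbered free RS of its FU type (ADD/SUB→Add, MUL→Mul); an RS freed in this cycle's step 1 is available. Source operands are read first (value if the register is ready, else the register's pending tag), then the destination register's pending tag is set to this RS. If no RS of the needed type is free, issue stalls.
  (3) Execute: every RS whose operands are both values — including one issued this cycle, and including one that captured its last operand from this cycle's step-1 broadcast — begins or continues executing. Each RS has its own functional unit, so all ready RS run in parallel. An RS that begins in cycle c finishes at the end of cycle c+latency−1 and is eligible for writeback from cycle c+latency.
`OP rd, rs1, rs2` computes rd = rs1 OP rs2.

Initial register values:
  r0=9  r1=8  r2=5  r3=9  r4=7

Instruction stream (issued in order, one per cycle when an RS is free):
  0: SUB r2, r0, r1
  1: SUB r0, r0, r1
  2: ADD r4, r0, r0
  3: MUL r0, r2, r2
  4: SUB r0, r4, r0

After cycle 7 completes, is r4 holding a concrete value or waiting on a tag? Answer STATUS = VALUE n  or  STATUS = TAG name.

STATUS = VALUE 2

  c1: issue SUB r2<-Add1  regs: r0:9,r1:8,r2:Add1,r3:9,r4:7
  c2: issue SUB r0<-Add2  regs: r0:Add2,r1:8,r2:Add1,r3:9,r4:7
  c3: CDB Add1=1; issue ADD r4<-Add1  regs: r0:Add2,r1:8,r2:1,r3:9,r4:Add1
  c4: CDB Add2=1; issue MUL r0<-Mul1  regs: r0:Mul1,r1:8,r2:1,r3:9,r4:Add1
  c5: issue SUB r0<-Add2  regs: r0:Add2,r1:8,r2:1,r3:9,r4:Add1
  c6: CDB Add1=2  regs: r0:Add2,r1:8,r2:1,r3:9,r4:2
  c7: -  regs: r0:Add2,r1:8,r2:1,r3:9,r4:2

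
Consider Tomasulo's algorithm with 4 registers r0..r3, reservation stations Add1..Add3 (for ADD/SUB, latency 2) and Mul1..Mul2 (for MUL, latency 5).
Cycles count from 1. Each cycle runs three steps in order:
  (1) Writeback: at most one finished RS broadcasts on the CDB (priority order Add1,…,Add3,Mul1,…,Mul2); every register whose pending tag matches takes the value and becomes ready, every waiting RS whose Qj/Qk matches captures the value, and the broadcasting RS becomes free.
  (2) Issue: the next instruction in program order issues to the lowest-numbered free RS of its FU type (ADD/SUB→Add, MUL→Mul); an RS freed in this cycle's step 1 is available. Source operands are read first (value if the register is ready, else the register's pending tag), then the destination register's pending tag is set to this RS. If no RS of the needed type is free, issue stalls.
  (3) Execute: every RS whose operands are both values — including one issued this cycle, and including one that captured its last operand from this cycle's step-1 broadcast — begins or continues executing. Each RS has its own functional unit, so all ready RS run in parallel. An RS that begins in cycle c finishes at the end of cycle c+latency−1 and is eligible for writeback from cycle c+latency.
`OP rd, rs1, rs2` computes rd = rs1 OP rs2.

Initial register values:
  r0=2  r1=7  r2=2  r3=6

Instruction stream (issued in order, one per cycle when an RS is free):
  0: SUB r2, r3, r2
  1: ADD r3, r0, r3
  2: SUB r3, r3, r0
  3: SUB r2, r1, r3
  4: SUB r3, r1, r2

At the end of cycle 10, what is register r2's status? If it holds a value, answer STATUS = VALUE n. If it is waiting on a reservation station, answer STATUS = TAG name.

STATUS = VALUE 1

  c1: issue SUB r2<-Add1  regs: r0:2,r1:7,r2:Add1,r3:6
  c2: issue ADD r3<-Add2  regs: r0:2,r1:7,r2:Add1,r3:Add2
  c3: CDB Add1=4; issue SUB r3<-Add1  regs: r0:2,r1:7,r2:4,r3:Add1
  c4: CDB Add2=8; issue SUB r2<-Add2  regs: r0:2,r1:7,r2:Add2,r3:Add1
  c5: issue SUB r3<-Add3  regs: r0:2,r1:7,r2:Add2,r3:Add3
  c6: CDB Add1=6  regs: r0:2,r1:7,r2:Add2,r3:Add3
  c7: -  regs: r0:2,r1:7,r2:Add2,r3:Add3
  c8: CDB Add2=1  regs: r0:2,r1:7,r2:1,r3:Add3
  c9: -  regs: r0:2,r1:7,r2:1,r3:Add3
  c10: CDB Add3=6  regs: r0:2,r1:7,r2:1,r3:6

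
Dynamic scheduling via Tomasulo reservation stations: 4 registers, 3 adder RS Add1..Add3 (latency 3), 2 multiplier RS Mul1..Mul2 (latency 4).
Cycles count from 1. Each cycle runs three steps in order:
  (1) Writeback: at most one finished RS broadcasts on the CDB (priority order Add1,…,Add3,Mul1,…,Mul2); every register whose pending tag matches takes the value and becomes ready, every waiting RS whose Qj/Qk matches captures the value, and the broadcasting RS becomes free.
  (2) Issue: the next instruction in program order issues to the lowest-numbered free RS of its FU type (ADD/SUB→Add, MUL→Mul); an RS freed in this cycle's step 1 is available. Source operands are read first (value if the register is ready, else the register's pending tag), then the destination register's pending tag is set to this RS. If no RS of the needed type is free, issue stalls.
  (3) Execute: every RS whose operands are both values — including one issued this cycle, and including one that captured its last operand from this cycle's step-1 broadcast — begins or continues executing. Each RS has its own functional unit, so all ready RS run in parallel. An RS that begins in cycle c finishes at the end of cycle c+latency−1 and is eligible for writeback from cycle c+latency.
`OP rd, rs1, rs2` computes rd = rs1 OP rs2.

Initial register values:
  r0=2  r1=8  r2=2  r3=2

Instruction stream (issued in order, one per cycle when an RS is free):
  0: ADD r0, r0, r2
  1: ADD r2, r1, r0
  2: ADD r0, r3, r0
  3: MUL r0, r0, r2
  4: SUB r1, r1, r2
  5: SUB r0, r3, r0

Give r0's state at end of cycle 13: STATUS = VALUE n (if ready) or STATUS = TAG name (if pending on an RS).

STATUS = TAG Add2

c1: issue ADD r0<-Add1 | r0:Add1,r1:8,r2:2,r3:2
c2: issue ADD r2<-Add2 | r0:Add1,r1:8,r2:Add2,r3:2
c3: issue ADD r0<-Add3 | r0:Add3,r1:8,r2:Add2,r3:2
c4: CDB Add1=4; issue MUL r0<-Mul1 | r0:Mul1,r1:8,r2:Add2,r3:2
c5: issue SUB r1<-Add1 | r0:Mul1,r1:Add1,r2:Add2,r3:2
c6: stall | r0:Mul1,r1:Add1,r2:Add2,r3:2
c7: CDB Add2=12; issue SUB r0<-Add2 | r0:Add2,r1:Add1,r2:12,r3:2
c8: CDB Add3=6 | r0:Add2,r1:Add1,r2:12,r3:2
c9: - | r0:Add2,r1:Add1,r2:12,r3:2
c10: CDB Add1=-4 | r0:Add2,r1:-4,r2:12,r3:2
c11: - | r0:Add2,r1:-4,r2:12,r3:2
c12: CDB Mul1=72 | r0:Add2,r1:-4,r2:12,r3:2
c13: - | r0:Add2,r1:-4,r2:12,r3:2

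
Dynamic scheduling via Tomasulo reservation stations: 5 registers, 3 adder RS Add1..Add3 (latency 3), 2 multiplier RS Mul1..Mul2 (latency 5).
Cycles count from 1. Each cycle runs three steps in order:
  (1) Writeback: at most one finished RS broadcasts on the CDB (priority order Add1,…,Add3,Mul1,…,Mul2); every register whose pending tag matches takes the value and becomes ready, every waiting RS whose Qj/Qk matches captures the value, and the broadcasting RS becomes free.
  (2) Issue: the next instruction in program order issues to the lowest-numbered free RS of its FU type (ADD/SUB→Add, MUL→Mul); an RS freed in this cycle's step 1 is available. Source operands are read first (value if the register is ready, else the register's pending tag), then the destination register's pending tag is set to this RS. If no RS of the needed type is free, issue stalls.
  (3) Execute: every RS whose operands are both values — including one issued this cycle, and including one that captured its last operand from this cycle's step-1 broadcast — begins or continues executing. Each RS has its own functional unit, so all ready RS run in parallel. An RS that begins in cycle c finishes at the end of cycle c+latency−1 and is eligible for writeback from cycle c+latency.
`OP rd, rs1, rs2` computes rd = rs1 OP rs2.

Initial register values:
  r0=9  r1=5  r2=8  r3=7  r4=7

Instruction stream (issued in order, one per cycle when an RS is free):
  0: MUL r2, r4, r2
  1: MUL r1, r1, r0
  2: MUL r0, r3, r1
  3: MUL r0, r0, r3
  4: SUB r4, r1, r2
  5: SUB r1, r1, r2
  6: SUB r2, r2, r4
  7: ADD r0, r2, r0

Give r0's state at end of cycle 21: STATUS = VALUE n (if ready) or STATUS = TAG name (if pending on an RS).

STATUS = VALUE 2272

  c1: issue MUL r2<-Mul1  regs: r0:9,r1:5,r2:Mul1,r3:7,r4:7
  c2: issue MUL r1<-Mul2  regs: r0:9,r1:Mul2,r2:Mul1,r3:7,r4:7
  c3: stall  regs: r0:9,r1:Mul2,r2:Mul1,r3:7,r4:7
  c4: stall  regs: r0:9,r1:Mul2,r2:Mul1,r3:7,r4:7
  c5: stall  regs: r0:9,r1:Mul2,r2:Mul1,r3:7,r4:7
  c6: CDB Mul1=56; issue MUL r0<-Mul1  regs: r0:Mul1,r1:Mul2,r2:56,r3:7,r4:7
  c7: CDB Mul2=45; issue MUL r0<-Mul2  regs: r0:Mul2,r1:45,r2:56,r3:7,r4:7
  c8: issue SUB r4<-Add1  regs: r0:Mul2,r1:45,r2:56,r3:7,r4:Add1
  c9: issue SUB r1<-Add2  regs: r0:Mul2,r1:Add2,r2:56,r3:7,r4:Add1
  c10: issue SUB r2<-Add3  regs: r0:Mul2,r1:Add2,r2:Add3,r3:7,r4:Add1
  c11: CDB Add1=-11; issue ADD r0<-Add1  regs: r0:Add1,r1:Add2,r2:Add3,r3:7,r4:-11
  c12: CDB Add2=-11  regs: r0:Add1,r1:-11,r2:Add3,r3:7,r4:-11
  c13: CDB Mul1=315  regs: r0:Add1,r1:-11,r2:Add3,r3:7,r4:-11
  c14: CDB Add3=67  regs: r0:Add1,r1:-11,r2:67,r3:7,r4:-11
  c15: -  regs: r0:Add1,r1:-11,r2:67,r3:7,r4:-11
  c16: -  regs: r0:Add1,r1:-11,r2:67,r3:7,r4:-11
  c17: -  regs: r0:Add1,r1:-11,r2:67,r3:7,r4:-11
  c18: CDB Mul2=2205  regs: r0:Add1,r1:-11,r2:67,r3:7,r4:-11
  c19: -  regs: r0:Add1,r1:-11,r2:67,r3:7,r4:-11
  c20: -  regs: r0:Add1,r1:-11,r2:67,r3:7,r4:-11
  c21: CDB Add1=2272  regs: r0:2272,r1:-11,r2:67,r3:7,r4:-11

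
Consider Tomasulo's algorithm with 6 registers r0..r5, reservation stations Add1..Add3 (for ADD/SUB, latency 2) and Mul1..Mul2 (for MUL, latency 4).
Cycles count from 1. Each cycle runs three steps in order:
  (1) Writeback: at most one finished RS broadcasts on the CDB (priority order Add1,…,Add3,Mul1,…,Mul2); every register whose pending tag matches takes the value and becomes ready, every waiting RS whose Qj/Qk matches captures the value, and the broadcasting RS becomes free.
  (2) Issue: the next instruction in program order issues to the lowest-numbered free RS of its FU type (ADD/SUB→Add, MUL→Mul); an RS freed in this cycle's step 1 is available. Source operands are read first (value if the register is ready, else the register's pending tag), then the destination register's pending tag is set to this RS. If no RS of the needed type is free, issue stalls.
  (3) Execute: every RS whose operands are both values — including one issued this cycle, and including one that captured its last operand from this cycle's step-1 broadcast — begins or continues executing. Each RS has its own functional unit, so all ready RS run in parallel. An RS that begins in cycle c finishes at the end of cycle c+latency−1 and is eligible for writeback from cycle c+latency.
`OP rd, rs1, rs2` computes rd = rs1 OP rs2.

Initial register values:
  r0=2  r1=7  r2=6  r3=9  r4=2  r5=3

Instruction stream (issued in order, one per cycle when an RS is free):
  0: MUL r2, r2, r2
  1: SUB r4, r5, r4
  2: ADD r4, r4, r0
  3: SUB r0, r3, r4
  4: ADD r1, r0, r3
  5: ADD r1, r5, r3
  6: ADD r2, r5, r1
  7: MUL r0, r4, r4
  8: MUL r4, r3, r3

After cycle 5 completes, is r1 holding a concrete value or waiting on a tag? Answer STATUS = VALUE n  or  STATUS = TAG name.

STATUS = TAG Add3

cycle 1: issue MUL r2<-Mul1 // r0:2,r1:7,r2:Mul1,r3:9,r4:2,r5:3
cycle 2: issue SUB r4<-Add1 // r0:2,r1:7,r2:Mul1,r3:9,r4:Add1,r5:3
cycle 3: issue ADD r4<-Add2 // r0:2,r1:7,r2:Mul1,r3:9,r4:Add2,r5:3
cycle 4: CDB Add1=1; issue SUB r0<-Add1 // r0:Add1,r1:7,r2:Mul1,r3:9,r4:Add2,r5:3
cycle 5: CDB Mul1=36; issue ADD r1<-Add3 // r0:Add1,r1:Add3,r2:36,r3:9,r4:Add2,r5:3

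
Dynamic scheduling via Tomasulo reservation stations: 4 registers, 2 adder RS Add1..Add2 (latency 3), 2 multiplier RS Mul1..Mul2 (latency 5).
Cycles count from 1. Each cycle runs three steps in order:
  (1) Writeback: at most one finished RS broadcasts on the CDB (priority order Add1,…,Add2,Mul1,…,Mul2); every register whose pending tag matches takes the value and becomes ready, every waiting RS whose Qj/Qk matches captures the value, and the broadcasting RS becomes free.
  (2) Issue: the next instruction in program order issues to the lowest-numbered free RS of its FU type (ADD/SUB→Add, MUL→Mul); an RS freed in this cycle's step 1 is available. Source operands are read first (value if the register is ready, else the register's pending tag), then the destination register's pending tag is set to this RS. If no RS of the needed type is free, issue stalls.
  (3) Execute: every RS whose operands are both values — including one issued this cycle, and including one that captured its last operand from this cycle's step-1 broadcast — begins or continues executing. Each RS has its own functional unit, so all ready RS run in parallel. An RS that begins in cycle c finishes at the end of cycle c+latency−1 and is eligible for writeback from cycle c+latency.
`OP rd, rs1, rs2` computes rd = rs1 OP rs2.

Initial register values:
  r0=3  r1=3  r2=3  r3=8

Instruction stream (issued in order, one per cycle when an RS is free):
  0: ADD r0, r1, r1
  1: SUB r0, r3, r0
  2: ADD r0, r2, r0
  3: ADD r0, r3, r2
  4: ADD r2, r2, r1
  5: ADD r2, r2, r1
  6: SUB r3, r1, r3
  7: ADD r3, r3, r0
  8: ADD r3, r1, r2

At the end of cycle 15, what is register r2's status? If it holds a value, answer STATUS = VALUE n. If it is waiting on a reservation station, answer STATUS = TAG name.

STATUS = TAG Add2

cycle 1: issue ADD r0<-Add1 // r0:Add1,r1:3,r2:3,r3:8
cycle 2: issue SUB r0<-Add2 // r0:Add2,r1:3,r2:3,r3:8
cycle 3: stall // r0:Add2,r1:3,r2:3,r3:8
cycle 4: CDB Add1=6; issue ADD r0<-Add1 // r0:Add1,r1:3,r2:3,r3:8
cycle 5: stall // r0:Add1,r1:3,r2:3,r3:8
cycle 6: stall // r0:Add1,r1:3,r2:3,r3:8
cycle 7: CDB Add2=2; issue ADD r0<-Add2 // r0:Add2,r1:3,r2:3,r3:8
cycle 8: stall // r0:Add2,r1:3,r2:3,r3:8
cycle 9: stall // r0:Add2,r1:3,r2:3,r3:8
cycle 10: CDB Add1=5; issue ADD r2<-Add1 // r0:Add2,r1:3,r2:Add1,r3:8
cycle 11: CDB Add2=11; issue ADD r2<-Add2 // r0:11,r1:3,r2:Add2,r3:8
cycle 12: stall // r0:11,r1:3,r2:Add2,r3:8
cycle 13: CDB Add1=6; issue SUB r3<-Add1 // r0:11,r1:3,r2:Add2,r3:Add1
cycle 14: stall // r0:11,r1:3,r2:Add2,r3:Add1
cycle 15: stall // r0:11,r1:3,r2:Add2,r3:Add1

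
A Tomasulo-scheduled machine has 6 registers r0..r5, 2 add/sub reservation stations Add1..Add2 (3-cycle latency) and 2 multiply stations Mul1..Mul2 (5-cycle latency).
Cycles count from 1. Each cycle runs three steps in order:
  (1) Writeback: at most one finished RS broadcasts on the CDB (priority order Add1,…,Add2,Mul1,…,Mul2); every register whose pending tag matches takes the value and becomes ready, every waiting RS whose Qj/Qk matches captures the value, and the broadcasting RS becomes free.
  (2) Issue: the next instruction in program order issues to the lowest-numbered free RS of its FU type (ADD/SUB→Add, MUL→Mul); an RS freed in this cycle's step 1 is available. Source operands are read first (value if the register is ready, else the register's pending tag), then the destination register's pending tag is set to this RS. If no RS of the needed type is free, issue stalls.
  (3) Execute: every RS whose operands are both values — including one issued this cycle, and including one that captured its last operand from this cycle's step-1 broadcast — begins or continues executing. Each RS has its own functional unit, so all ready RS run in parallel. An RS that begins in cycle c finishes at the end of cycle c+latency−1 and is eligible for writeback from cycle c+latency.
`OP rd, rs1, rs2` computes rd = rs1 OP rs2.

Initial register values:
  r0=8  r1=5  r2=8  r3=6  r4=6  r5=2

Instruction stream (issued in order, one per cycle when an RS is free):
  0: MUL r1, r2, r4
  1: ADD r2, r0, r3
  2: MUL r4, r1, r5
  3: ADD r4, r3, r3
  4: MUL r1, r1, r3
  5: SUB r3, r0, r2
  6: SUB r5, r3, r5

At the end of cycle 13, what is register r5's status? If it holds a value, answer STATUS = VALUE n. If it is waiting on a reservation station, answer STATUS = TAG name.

STATUS = VALUE -8

c1: issue MUL r1<-Mul1 | r0:8,r1:Mul1,r2:8,r3:6,r4:6,r5:2
c2: issue ADD r2<-Add1 | r0:8,r1:Mul1,r2:Add1,r3:6,r4:6,r5:2
c3: issue MUL r4<-Mul2 | r0:8,r1:Mul1,r2:Add1,r3:6,r4:Mul2,r5:2
c4: issue ADD r4<-Add2 | r0:8,r1:Mul1,r2:Add1,r3:6,r4:Add2,r5:2
c5: CDB Add1=14; stall | r0:8,r1:Mul1,r2:14,r3:6,r4:Add2,r5:2
c6: CDB Mul1=48; issue MUL r1<-Mul1 | r0:8,r1:Mul1,r2:14,r3:6,r4:Add2,r5:2
c7: CDB Add2=12; issue SUB r3<-Add1 | r0:8,r1:Mul1,r2:14,r3:Add1,r4:12,r5:2
c8: issue SUB r5<-Add2 | r0:8,r1:Mul1,r2:14,r3:Add1,r4:12,r5:Add2
c9: - | r0:8,r1:Mul1,r2:14,r3:Add1,r4:12,r5:Add2
c10: CDB Add1=-6 | r0:8,r1:Mul1,r2:14,r3:-6,r4:12,r5:Add2
c11: CDB Mul1=288 | r0:8,r1:288,r2:14,r3:-6,r4:12,r5:Add2
c12: CDB Mul2=96 | r0:8,r1:288,r2:14,r3:-6,r4:12,r5:Add2
c13: CDB Add2=-8 | r0:8,r1:288,r2:14,r3:-6,r4:12,r5:-8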